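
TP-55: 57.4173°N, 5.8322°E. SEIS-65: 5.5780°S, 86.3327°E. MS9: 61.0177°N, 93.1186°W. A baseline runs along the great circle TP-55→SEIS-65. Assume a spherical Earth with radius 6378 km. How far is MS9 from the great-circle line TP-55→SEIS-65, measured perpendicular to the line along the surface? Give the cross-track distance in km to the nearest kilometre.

2860 km

δ₁₃ = central angle TP-55→MS9 = 0.800293 rad  (haversine)
θ₁₃ = bearing TP-55→MS9 = 318.161°,  θ₁₂ = bearing TP-55→SEIS-65 = 100.997°
dₓₜ = R·arcsin(sin δ₁₃ · sin(θ₁₃ − θ₁₂)) = 6378·arcsin(0.71756·sin(217.164°)) = -2859.594 km
|dₓₜ| = 2859.594 km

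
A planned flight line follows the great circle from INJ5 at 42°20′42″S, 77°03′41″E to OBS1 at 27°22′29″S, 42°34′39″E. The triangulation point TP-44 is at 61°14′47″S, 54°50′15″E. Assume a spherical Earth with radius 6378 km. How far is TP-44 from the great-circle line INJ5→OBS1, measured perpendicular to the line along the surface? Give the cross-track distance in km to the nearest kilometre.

INJ5: φ = -42.34500°, λ = +77.06139°
OBS1: φ = -27.37472°, λ = +42.57750°
TP-44: φ = -61.24639°, λ = +54.83750°
δ₁₃ = central angle INJ5→TP-44 = 0.403569 rad  (haversine)
θ₁₃ = bearing INJ5→TP-44 = 207.601°,  θ₁₂ = bearing INJ5→OBS1 = 286.948°
dₓₜ = R·arcsin(sin δ₁₃ · sin(θ₁₃ − θ₁₂)) = 6378·arcsin(0.39270·sin(-79.347°)) = -2527.092 km
|dₓₜ| = 2527.092 km

2527 km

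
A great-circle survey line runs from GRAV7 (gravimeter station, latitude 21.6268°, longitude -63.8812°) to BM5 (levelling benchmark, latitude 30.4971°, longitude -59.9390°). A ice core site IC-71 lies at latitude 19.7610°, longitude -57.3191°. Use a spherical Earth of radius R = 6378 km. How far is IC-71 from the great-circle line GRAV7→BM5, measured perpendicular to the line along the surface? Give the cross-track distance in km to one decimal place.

δ₁₃ = central angle GRAV7→IC-71 = 0.111967 rad  (haversine)
θ₁₃ = bearing GRAV7→IC-71 = 105.727°,  θ₁₂ = bearing GRAV7→BM5 = 20.922°
dₓₜ = R·arcsin(sin δ₁₃ · sin(θ₁₃ − θ₁₂)) = 6378·arcsin(0.11173·sin(84.805°)) = 711.180 km
|dₓₜ| = 711.180 km

711.2 km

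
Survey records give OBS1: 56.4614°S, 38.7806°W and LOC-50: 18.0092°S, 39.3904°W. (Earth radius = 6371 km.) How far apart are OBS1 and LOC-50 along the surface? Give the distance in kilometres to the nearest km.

Δφ = 38.4522°,  Δλ = -0.6098°
a = sin²(Δφ/2) + cos φ₁ cos φ₂ sin²(Δλ/2) = 0.108451
c = 2·arcsin(√a) = 0.671165 rad = 38.4549°
d = R·c = 6371 × 0.671165 = 4276.0 km

4276 km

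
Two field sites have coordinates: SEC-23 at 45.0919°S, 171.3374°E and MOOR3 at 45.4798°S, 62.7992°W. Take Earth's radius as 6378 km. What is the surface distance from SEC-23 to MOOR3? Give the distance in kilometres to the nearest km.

Δφ = -0.3879°,  Δλ = 125.8634°
a = sin²(Δφ/2) + cos φ₁ cos φ₂ sin²(Δλ/2) = 0.392510
c = 2·arcsin(√a) = 1.354125 rad = 77.5857°
d = R·c = 6378 × 1.354125 = 8636.6 km

8637 km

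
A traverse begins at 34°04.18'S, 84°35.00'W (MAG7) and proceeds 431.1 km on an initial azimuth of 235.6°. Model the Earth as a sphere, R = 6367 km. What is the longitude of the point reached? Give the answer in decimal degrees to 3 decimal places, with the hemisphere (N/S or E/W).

88.550°W

MAG7: φ = -34.06967°, λ = -84.58333°
δ = d/R = 431.1/6367 = 0.067708 rad
φ₂ = arcsin(sin φ₁ cos δ + cos φ₁ sin δ cos θ)
   = arcsin(-0.56020·0.99771 + 0.82836·0.06766·-0.56497) = -36.19817°
λ₂ = λ₁ + atan2(sin θ sin δ cos φ₁, cos δ − sin φ₁ sin φ₂) = -88.55006°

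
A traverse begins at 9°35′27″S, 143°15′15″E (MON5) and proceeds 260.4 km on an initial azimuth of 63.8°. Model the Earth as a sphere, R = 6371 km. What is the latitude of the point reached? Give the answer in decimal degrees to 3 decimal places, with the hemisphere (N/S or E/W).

8.551°S

MON5: φ = -9.59083°, λ = +143.25417°
δ = d/R = 260.4/6371 = 0.040873 rad
φ₂ = arcsin(sin φ₁ cos δ + cos φ₁ sin δ cos θ)
   = arcsin(-0.16661·0.99916 + 0.98602·0.04086·0.44151) = -8.55064°
λ₂ = λ₁ + atan2(sin θ sin δ cos φ₁, cos δ − sin φ₁ sin φ₂) = 145.37891°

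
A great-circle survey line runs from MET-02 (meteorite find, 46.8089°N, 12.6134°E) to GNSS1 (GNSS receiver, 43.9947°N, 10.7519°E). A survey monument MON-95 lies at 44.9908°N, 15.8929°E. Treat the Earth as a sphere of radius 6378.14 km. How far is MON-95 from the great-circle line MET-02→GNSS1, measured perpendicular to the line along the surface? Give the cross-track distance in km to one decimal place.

317.9 km

δ₁₃ = central angle MET-02→MON-95 = 0.050919 rad  (haversine)
θ₁₃ = bearing MET-02→MON-95 = 127.355°,  θ₁₂ = bearing MET-02→GNSS1 = 205.579°
dₓₜ = R·arcsin(sin δ₁₃ · sin(θ₁₃ − θ₁₂)) = 6378.14·arcsin(0.05090·sin(-78.224°)) = -317.929 km
|dₓₜ| = 317.929 km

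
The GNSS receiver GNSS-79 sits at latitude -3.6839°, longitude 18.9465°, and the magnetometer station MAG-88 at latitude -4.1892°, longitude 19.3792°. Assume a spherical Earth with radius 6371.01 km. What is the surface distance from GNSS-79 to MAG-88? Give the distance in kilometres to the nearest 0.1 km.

73.9 km

Δφ = -0.5053°,  Δλ = 0.4327°
a = sin²(Δφ/2) + cos φ₁ cos φ₂ sin²(Δλ/2) = 0.000034
c = 2·arcsin(√a) = 0.011599 rad = 0.6646°
d = R·c = 6371.01 × 0.011599 = 73.9 km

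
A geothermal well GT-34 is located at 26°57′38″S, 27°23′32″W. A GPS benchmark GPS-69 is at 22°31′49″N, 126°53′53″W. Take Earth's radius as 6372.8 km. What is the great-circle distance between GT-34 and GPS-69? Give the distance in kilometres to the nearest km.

GT-34: φ = -26.96056°, λ = -27.39222°
GPS-69: φ = +22.53028°, λ = -126.89806°
Δφ = 49.4908°,  Δλ = -99.5058°
a = sin²(Δφ/2) + cos φ₁ cos φ₂ sin²(Δλ/2) = 0.654843
c = 2·arcsin(√a) = 1.885659 rad = 108.0403°
d = R·c = 6372.8 × 1.885659 = 12016.9 km

12017 km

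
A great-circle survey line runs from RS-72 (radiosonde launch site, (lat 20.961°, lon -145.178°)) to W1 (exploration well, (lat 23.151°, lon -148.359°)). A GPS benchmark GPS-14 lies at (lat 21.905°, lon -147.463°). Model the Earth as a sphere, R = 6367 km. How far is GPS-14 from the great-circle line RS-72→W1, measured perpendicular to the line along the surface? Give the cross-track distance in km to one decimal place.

δ₁₃ = central angle RS-72→GPS-14 = 0.040614 rad  (haversine)
θ₁₃ = bearing RS-72→GPS-14 = 294.347°,  θ₁₂ = bearing RS-72→W1 = 307.195°
dₓₜ = R·arcsin(sin δ₁₃ · sin(θ₁₃ − θ₁₂)) = 6367·arcsin(0.04060·sin(-12.847°)) = -57.484 km
|dₓₜ| = 57.484 km

57.5 km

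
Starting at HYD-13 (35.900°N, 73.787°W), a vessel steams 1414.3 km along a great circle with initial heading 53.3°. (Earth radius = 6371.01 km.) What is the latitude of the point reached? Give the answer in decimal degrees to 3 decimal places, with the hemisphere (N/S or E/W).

δ = d/R = 1414.3/6371.01 = 0.221990 rad
φ₂ = arcsin(sin φ₁ cos δ + cos φ₁ sin δ cos θ)
   = arcsin(0.58637·0.97546 + 0.81004·0.22017·0.59763) = 42.73189°
λ₂ = λ₁ + atan2(sin θ sin δ cos φ₁, cos δ − sin φ₁ sin φ₂) = -59.88126°

42.732°N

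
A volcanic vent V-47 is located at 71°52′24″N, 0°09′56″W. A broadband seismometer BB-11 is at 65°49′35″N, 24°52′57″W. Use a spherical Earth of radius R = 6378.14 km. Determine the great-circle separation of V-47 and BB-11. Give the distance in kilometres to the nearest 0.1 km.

V-47: φ = +71.87333°, λ = -0.16556°
BB-11: φ = +65.82639°, λ = -24.88250°
Δφ = -6.0469°,  Δλ = -24.7169°
a = sin²(Δφ/2) + cos φ₁ cos φ₂ sin²(Δλ/2) = 0.008618
c = 2·arcsin(√a) = 0.185935 rad = 10.6533°
d = R·c = 6378.14 × 0.185935 = 1185.9 km

1185.9 km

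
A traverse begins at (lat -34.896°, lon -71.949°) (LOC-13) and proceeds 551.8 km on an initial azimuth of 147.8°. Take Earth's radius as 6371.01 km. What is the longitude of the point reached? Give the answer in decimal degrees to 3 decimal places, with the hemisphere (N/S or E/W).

68.546°W

δ = d/R = 551.8/6371.01 = 0.086611 rad
φ₂ = arcsin(sin φ₁ cos δ + cos φ₁ sin δ cos θ)
   = arcsin(-0.57209·0.99625 + 0.82019·0.08650·-0.84619) = -39.04870°
λ₂ = λ₁ + atan2(sin θ sin δ cos φ₁, cos δ − sin φ₁ sin φ₂) = -68.54624°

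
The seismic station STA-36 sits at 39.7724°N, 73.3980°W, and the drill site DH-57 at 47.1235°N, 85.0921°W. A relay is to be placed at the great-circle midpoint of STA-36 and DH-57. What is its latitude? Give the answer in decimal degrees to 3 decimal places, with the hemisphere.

43.597°N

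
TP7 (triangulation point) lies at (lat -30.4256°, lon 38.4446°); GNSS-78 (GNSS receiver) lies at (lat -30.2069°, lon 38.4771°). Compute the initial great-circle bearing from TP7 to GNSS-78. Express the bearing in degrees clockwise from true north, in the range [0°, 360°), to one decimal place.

7.3°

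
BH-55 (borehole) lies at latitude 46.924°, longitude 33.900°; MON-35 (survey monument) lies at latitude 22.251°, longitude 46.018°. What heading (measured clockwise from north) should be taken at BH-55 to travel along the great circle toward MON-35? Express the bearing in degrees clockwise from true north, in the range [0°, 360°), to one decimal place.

154.2°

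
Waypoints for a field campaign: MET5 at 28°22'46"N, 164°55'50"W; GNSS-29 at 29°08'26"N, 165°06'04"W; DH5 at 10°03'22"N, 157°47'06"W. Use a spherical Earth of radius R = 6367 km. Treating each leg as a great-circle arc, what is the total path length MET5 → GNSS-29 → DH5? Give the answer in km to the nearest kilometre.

MET5: φ = +28.37944°, λ = -164.93056°
GNSS-29: φ = +29.14056°, λ = -165.10111°
DH5: φ = +10.05611°, λ = -157.78500°
MET5→GNSS-29: c = 0.013538 rad, d = 86.20 km
GNSS-29→DH5: c = 0.353877 rad, d = 2253.14 km
Total = 86.20 + 2253.14 = 2339.33 km

2339 km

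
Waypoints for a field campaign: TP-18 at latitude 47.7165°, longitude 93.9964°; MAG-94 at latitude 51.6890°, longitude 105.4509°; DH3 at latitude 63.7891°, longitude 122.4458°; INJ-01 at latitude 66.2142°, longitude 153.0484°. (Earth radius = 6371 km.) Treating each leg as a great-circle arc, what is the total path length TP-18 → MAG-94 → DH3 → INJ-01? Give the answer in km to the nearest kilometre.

4051 km

TP-18→MAG-94: c = 0.146486 rad, d = 933.26 km
MAG-94→DH3: c = 0.262185 rad, d = 1670.38 km
DH3→INJ-01: c = 0.227233 rad, d = 1447.70 km
Total = 933.26 + 1670.38 + 1447.70 = 4051.35 km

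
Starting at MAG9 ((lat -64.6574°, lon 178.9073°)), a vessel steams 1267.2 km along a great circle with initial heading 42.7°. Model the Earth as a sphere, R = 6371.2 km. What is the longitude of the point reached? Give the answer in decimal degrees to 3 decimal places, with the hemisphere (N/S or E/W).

167.420°W

δ = d/R = 1267.2/6371.2 = 0.198895 rad
φ₂ = arcsin(sin φ₁ cos δ + cos φ₁ sin δ cos θ)
   = arcsin(-0.90376·0.98029 + 0.42803·0.19759·0.73491) = -55.46636°
λ₂ = λ₁ + atan2(sin θ sin δ cos φ₁, cos δ − sin φ₁ sin φ₂) = -167.42039°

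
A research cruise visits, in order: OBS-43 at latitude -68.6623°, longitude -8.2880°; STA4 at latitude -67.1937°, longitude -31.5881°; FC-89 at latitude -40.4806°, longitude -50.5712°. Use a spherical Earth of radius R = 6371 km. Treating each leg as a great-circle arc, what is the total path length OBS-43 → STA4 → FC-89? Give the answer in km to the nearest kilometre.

4171 km

OBS-43→STA4: c = 0.153976 rad, d = 980.98 km
STA4→FC-89: c = 0.500726 rad, d = 3190.13 km
Total = 980.98 + 3190.13 = 4171.11 km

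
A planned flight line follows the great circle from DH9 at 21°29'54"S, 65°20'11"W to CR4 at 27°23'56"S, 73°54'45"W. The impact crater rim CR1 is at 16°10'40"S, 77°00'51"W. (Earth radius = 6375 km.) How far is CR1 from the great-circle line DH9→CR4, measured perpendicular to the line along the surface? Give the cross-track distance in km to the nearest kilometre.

1208 km

DH9: φ = -21.49833°, λ = -65.33639°
CR4: φ = -27.39889°, λ = -73.91250°
CR1: φ = -16.17778°, λ = -77.01417°
δ₁₃ = central angle DH9→CR1 = 0.213970 rad  (haversine)
θ₁₃ = bearing DH9→CR1 = 293.727°,  θ₁₂ = bearing DH9→CR4 = 231.202°
dₓₜ = R·arcsin(sin δ₁₃ · sin(θ₁₃ − θ₁₂)) = 6375·arcsin(0.21234·sin(62.525°)) = 1208.220 km
|dₓₜ| = 1208.220 km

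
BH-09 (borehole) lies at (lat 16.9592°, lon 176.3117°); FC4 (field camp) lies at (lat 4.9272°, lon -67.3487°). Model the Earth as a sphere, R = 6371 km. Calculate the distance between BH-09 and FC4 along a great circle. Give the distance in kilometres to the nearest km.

Δφ = -12.0320°,  Δλ = 116.3396°
a = sin²(Δφ/2) + cos φ₁ cos φ₂ sin²(Δλ/2) = 0.698887
c = 2·arcsin(√a) = 1.979886 rad = 113.4391°
d = R·c = 6371 × 1.979886 = 12613.9 km

12614 km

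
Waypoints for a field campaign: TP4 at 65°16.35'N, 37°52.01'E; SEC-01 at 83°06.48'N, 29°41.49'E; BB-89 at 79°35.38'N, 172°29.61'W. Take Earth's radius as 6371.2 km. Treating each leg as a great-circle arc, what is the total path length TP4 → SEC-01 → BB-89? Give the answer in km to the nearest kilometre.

TP4: φ = +65.27250°, λ = +37.86683°
SEC-01: φ = +83.10800°, λ = +29.69150°
BB-89: φ = +79.58967°, λ = -172.49350°
TP4→SEC-01: c = 0.312949 rad, d = 1993.86 km
SEC-01→BB-89: c = 0.296538 rad, d = 1889.30 km
Total = 1993.86 + 1889.30 = 3883.16 km

3883 km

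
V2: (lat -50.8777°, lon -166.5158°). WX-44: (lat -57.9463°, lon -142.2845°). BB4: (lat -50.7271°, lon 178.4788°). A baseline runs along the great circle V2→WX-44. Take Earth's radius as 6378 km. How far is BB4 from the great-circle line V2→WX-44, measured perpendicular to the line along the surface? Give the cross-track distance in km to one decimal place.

691.2 km

δ₁₃ = central angle V2→BB4 = 0.165252 rad  (haversine)
θ₁₃ = bearing V2→BB4 = 265.077°,  θ₁₂ = bearing V2→WX-44 = 126.185°
dₓₜ = R·arcsin(sin δ₁₃ · sin(θ₁₃ − θ₁₂)) = 6378·arcsin(0.16450·sin(138.891°)) = 691.179 km
|dₓₜ| = 691.179 km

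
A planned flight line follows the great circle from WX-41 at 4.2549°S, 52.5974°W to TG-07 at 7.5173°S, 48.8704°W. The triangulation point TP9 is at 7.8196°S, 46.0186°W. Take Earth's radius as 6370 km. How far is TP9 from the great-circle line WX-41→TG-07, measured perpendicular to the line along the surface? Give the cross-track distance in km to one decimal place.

δ₁₃ = central angle WX-41→TP9 = 0.130017 rad  (haversine)
θ₁₃ = bearing WX-41→TP9 = 118.901°,  θ₁₂ = bearing WX-41→TG-07 = 131.525°
dₓₜ = R·arcsin(sin δ₁₃ · sin(θ₁₃ − θ₁₂)) = 6370·arcsin(0.12965·sin(-12.624°)) = -180.519 km
|dₓₜ| = 180.519 km

180.5 km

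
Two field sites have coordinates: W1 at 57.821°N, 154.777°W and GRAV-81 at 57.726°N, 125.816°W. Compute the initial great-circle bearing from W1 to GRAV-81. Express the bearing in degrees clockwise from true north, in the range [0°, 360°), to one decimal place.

78.0°

Δλ = 28.9610°
y = sin Δλ · cos φ₂ = 0.258555
x = cos φ₁ sin φ₂ − sin φ₁ cos φ₂ cos Δλ = 0.054858
θ = atan2(y, x) = 78.0211° → 78.0211° (mod 360°)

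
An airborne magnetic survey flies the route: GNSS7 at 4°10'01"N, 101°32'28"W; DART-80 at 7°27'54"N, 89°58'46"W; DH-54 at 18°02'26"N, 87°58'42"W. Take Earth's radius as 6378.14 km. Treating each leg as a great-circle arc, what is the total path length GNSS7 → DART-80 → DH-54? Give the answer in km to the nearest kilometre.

2529 km

GNSS7: φ = +4.16694°, λ = -101.54111°
DART-80: φ = +7.46500°, λ = -89.97944°
DH-54: φ = +18.04056°, λ = -87.97833°
GNSS7→DART-80: c = 0.208809 rad, d = 1331.81 km
DART-80→DH-54: c = 0.187685 rad, d = 1197.08 km
Total = 1331.81 + 1197.08 = 2528.90 km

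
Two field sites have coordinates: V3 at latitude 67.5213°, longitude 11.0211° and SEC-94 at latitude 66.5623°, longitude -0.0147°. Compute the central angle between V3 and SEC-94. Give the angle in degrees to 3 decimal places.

Δφ = -0.9590°,  Δλ = -11.0358°
a = sin²(Δφ/2) + cos φ₁ cos φ₂ sin²(Δλ/2) = 0.001476
c = 2·arcsin(√a) = 0.076860 rad = 4.4038°

4.404°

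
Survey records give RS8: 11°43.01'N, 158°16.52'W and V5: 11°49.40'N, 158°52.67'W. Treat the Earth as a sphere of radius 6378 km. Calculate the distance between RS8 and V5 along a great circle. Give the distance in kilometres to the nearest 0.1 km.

66.7 km

RS8: φ = +11.71683°, λ = -158.27533°
V5: φ = +11.82333°, λ = -158.87783°
Δφ = 0.1065°,  Δλ = -0.6025°
a = sin²(Δφ/2) + cos φ₁ cos φ₂ sin²(Δλ/2) = 0.000027
c = 2·arcsin(√a) = 0.010461 rad = 0.5994°
d = R·c = 6378 × 0.010461 = 66.7 km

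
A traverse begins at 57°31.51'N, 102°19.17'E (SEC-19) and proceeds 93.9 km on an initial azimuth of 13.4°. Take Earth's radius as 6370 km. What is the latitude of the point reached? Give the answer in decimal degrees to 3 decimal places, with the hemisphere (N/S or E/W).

SEC-19: φ = +57.52517°, λ = +102.31950°
δ = d/R = 93.9/6370 = 0.014741 rad
φ₂ = arcsin(sin φ₁ cos δ + cos φ₁ sin δ cos θ)
   = arcsin(0.84363·0.99989 + 0.53693·0.01474·0.97278) = 58.34623°
λ₂ = λ₁ + atan2(sin θ sin δ cos φ₁, cos δ − sin φ₁ sin φ₂) = 102.69247°

58.346°N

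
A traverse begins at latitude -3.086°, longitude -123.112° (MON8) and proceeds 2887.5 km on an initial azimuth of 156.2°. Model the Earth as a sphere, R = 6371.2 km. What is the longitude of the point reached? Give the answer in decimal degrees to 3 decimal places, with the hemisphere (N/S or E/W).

δ = d/R = 2887.5/6371.2 = 0.453211 rad
φ₂ = arcsin(sin φ₁ cos δ + cos φ₁ sin δ cos θ)
   = arcsin(-0.05383·0.89905 + 0.99855·0.43785·-0.91496) = -26.64355°
λ₂ = λ₁ + atan2(sin θ sin δ cos φ₁, cos δ − sin φ₁ sin φ₂) = -111.71033°

111.710°W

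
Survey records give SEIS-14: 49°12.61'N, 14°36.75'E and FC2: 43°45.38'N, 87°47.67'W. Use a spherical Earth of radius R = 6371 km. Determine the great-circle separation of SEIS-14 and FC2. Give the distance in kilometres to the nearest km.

7230 km

SEIS-14: φ = +49.21017°, λ = +14.61250°
FC2: φ = +43.75633°, λ = -87.79450°
Δφ = -5.4538°,  Δλ = -102.4070°
a = sin²(Δφ/2) + cos φ₁ cos φ₂ sin²(Δλ/2) = 0.288884
c = 2·arcsin(√a) = 1.134891 rad = 65.0245°
d = R·c = 6371 × 1.134891 = 7230.4 km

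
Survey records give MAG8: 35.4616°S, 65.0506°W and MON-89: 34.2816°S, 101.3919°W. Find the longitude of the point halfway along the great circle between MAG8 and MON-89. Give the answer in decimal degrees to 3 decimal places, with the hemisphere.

Bx = cos φ₂ cos Δλ = 0.665569,  By = cos φ₂ sin Δλ = -0.489648
φₘ = atan2(sin φ₁ + sin φ₂, √((cos φ₁ + Bx)² + By²)) = -36.25806°
λₘ = λ₁ + atan2(By, cos φ₁ + Bx) = -83.35620°

83.356°W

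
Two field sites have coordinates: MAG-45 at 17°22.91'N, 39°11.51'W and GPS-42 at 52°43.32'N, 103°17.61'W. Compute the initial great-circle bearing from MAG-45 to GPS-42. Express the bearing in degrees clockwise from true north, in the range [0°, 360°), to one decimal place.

321.3°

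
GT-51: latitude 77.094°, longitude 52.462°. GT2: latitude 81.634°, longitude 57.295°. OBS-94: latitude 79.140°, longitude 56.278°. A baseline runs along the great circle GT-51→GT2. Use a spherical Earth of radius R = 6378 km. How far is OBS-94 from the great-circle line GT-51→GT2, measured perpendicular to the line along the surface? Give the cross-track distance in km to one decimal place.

44.0 km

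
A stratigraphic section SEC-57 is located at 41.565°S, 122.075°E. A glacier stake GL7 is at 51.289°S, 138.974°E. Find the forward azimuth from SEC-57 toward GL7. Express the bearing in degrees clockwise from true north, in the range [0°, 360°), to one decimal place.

135.8°

Δλ = 16.8990°
y = sin Δλ · cos φ₂ = 0.181793
x = cos φ₁ sin φ₂ − sin φ₁ cos φ₂ cos Δλ = -0.186819
θ = atan2(y, x) = 135.7813° → 135.7813° (mod 360°)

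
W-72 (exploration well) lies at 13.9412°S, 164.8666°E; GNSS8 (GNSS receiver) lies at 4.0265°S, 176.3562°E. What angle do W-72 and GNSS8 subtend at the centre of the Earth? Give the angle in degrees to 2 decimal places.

Δφ = 9.9147°,  Δλ = 11.4896°
a = sin²(Δφ/2) + cos φ₁ cos φ₂ sin²(Δλ/2) = 0.017168
c = 2·arcsin(√a) = 0.262808 rad = 15.0578°

15.06°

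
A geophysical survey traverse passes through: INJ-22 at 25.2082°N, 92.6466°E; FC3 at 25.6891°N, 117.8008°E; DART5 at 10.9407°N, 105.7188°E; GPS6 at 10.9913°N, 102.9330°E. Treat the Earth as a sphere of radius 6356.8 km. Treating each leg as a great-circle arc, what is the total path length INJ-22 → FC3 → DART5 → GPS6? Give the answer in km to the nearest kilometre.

4890 km

INJ-22→FC3: c = 0.395916 rad, d = 2516.76 km
FC3→DART5: c = 0.325615 rad, d = 2069.87 km
DART5→GPS6: c = 0.047742 rad, d = 303.48 km
Total = 2516.76 + 2069.87 + 303.48 = 4890.11 km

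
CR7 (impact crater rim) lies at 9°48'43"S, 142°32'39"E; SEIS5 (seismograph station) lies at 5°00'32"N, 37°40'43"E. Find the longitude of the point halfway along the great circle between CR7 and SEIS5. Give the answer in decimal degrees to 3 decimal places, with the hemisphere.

89.705°E

CR7: φ = -9.81194°, λ = +142.54417°
SEIS5: φ = +5.00889°, λ = +37.67861°
Bx = cos φ₂ cos Δλ = -0.255572,  By = cos φ₂ sin Δλ = -0.962839
φₘ = atan2(sin φ₁ + sin φ₂, √((cos φ₁ + Bx)² + By²)) = -3.93493°
λₘ = λ₁ + atan2(By, cos φ₁ + Bx) = 89.70509°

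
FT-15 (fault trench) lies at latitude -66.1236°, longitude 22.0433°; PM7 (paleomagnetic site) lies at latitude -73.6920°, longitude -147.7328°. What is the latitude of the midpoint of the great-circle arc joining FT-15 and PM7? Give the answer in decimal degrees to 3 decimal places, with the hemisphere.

Bx = cos φ₂ cos Δλ = -0.276342,  By = cos φ₂ sin Δλ = -0.049841
φₘ = atan2(sin φ₁ + sin φ₂, √((cos φ₁ + Bx)² + By²)) = -85.79624°
λₘ = λ₁ + atan2(By, cos φ₁ + Bx) = 0.83212°

85.796°S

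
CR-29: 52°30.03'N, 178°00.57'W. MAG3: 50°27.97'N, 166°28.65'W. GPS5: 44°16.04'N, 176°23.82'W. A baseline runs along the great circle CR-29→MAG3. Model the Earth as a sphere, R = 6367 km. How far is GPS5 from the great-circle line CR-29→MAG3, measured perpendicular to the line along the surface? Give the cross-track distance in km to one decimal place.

870.5 km

CR-29: φ = +52.50050°, λ = -178.00950°
MAG3: φ = +50.46617°, λ = -166.47750°
GPS5: φ = +44.26733°, λ = -176.39700°
δ₁₃ = central angle CR-29→GPS5 = 0.144896 rad  (haversine)
θ₁₃ = bearing CR-29→GPS5 = 171.978°,  θ₁₂ = bearing CR-29→MAG3 = 101.246°
dₓₜ = R·arcsin(sin δ₁₃ · sin(θ₁₃ − θ₁₂)) = 6367·arcsin(0.14439·sin(70.731°)) = 870.541 km
|dₓₜ| = 870.541 km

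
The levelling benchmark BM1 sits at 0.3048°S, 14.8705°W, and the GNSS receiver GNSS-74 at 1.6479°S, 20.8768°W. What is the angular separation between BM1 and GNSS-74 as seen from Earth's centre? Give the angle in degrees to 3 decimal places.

6.154°

Δφ = -1.3431°,  Δλ = -6.0063°
a = sin²(Δφ/2) + cos φ₁ cos φ₂ sin²(Δλ/2) = 0.002881
c = 2·arcsin(√a) = 0.107401 rad = 6.1537°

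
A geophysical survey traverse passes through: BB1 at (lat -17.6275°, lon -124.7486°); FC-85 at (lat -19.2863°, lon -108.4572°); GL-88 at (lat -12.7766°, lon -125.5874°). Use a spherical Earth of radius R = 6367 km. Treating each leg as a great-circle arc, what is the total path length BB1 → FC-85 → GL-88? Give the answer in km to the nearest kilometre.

BB1→FC-85: c = 0.271158 rad, d = 1726.47 km
FC-85→GL-88: c = 0.308741 rad, d = 1965.75 km
Total = 1726.47 + 1965.75 = 3692.22 km

3692 km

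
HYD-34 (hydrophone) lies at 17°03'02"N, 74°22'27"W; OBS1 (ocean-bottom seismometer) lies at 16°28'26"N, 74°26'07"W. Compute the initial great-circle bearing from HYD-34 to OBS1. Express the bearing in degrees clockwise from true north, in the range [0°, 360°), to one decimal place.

185.8°

HYD-34: φ = +17.05056°, λ = -74.37417°
OBS1: φ = +16.47389°, λ = -74.43528°
Δλ = -0.0611°
y = sin Δλ · cos φ₂ = -0.001023
x = cos φ₁ sin φ₂ − sin φ₁ cos φ₂ cos Δλ = -0.010064
θ = atan2(y, x) = -174.1972° → 185.8028° (mod 360°)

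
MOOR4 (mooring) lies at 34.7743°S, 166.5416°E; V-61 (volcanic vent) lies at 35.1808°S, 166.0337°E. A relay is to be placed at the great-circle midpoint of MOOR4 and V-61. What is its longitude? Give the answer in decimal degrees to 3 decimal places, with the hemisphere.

Bx = cos φ₂ cos Δλ = 0.817306,  By = cos φ₂ sin Δλ = -0.007245
φₘ = atan2(sin φ₁ + sin φ₂, √((cos φ₁ + Bx)² + By²)) = -34.97781°
λₘ = λ₁ + atan2(By, cos φ₁ + Bx) = 166.28828°

166.288°E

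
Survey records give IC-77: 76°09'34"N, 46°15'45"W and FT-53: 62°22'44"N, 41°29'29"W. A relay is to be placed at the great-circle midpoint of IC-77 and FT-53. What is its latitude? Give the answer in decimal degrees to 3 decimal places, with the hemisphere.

69.284°N

IC-77: φ = +76.15944°, λ = -46.26250°
FT-53: φ = +62.37889°, λ = -41.49139°
Bx = cos φ₂ cos Δλ = 0.462016,  By = cos φ₂ sin Δλ = 0.038562
φₘ = atan2(sin φ₁ + sin φ₂, √((cos φ₁ + Bx)² + By²)) = 69.28393°
λₘ = λ₁ + atan2(By, cos φ₁ + Bx) = -43.11490°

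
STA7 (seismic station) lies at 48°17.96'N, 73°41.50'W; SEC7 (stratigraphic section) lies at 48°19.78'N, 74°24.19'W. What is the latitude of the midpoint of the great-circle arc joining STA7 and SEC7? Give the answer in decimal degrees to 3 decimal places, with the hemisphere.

STA7: φ = +48.29933°, λ = -73.69167°
SEC7: φ = +48.32967°, λ = -74.40317°
Bx = cos φ₂ cos Δλ = 0.664792,  By = cos φ₂ sin Δλ = -0.008256
φₘ = atan2(sin φ₁ + sin φ₂, √((cos φ₁ + Bx)² + By²)) = 48.31505°
λₘ = λ₁ + atan2(By, cos φ₁ + Bx) = -74.04731°

48.315°N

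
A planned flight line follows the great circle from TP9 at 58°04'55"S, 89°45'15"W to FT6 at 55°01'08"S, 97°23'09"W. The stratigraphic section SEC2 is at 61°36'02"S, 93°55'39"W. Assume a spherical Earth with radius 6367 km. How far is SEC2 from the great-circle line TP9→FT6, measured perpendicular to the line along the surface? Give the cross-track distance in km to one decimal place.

453.9 km

TP9: φ = -58.08194°, λ = -89.75417°
FT6: φ = -55.01889°, λ = -97.38583°
SEC2: φ = -61.60056°, λ = -93.92750°
δ₁₃ = central angle TP9→SEC2 = 0.071455 rad  (haversine)
θ₁₃ = bearing TP9→SEC2 = 209.000°,  θ₁₂ = bearing TP9→FT6 = 302.830°
dₓₜ = R·arcsin(sin δ₁₃ · sin(θ₁₃ − θ₁₂)) = 6367·arcsin(0.07139·sin(-93.831°)) = -453.938 km
|dₓₜ| = 453.938 km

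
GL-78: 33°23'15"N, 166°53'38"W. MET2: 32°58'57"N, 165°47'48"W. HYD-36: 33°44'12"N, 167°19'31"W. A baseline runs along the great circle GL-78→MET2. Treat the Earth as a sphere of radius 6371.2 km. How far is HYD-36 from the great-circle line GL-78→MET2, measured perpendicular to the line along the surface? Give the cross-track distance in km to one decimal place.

GL-78: φ = +33.38750°, λ = -166.89389°
MET2: φ = +32.98250°, λ = -165.79667°
HYD-36: φ = +33.73667°, λ = -167.32528°
δ₁₃ = central angle GL-78→HYD-36 = 0.008746 rad  (haversine)
θ₁₃ = bearing GL-78→HYD-36 = 314.286°,  θ₁₂ = bearing GL-78→MET2 = 113.499°
dₓₜ = R·arcsin(sin δ₁₃ · sin(θ₁₃ − θ₁₂)) = 6371.2·arcsin(0.00875·sin(200.787°)) = -19.777 km
|dₓₜ| = 19.777 km

19.8 km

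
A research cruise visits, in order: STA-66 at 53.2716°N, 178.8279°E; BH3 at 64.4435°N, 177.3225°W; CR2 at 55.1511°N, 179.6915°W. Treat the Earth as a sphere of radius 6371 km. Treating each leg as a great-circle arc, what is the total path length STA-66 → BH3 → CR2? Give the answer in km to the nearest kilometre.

STA-66→BH3: c = 0.197968 rad, d = 1261.26 km
BH3→CR2: c = 0.163483 rad, d = 1041.55 km
Total = 1261.26 + 1041.55 = 2302.80 km

2303 km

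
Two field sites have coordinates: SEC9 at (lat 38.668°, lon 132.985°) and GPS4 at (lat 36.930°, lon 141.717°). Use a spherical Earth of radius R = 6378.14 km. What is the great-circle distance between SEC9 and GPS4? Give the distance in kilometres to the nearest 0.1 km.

Δφ = -1.7380°,  Δλ = 8.7320°
a = sin²(Δφ/2) + cos φ₁ cos φ₂ sin²(Δλ/2) = 0.003847
c = 2·arcsin(√a) = 0.124130 rad = 7.1121°
d = R·c = 6378.14 × 0.124130 = 791.7 km

791.7 km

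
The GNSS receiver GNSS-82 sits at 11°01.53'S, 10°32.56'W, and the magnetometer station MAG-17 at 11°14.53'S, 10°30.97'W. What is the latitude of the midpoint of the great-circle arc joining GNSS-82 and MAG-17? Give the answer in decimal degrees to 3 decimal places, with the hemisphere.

11.134°S

GNSS-82: φ = -11.02550°, λ = -10.54267°
MAG-17: φ = -11.24217°, λ = -10.51617°
Bx = cos φ₂ cos Δλ = 0.980812,  By = cos φ₂ sin Δλ = 0.000454
φₘ = atan2(sin φ₁ + sin φ₂, √((cos φ₁ + Bx)² + By²)) = -11.13383°
λₘ = λ₁ + atan2(By, cos φ₁ + Bx) = -10.52942°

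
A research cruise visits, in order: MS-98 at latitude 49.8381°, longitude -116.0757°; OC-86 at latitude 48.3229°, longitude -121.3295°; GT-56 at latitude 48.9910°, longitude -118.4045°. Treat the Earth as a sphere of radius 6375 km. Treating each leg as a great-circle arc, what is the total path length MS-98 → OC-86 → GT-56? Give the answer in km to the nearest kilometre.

646 km

MS-98→OC-86: c = 0.065606 rad, d = 418.24 km
OC-86→GT-56: c = 0.035679 rad, d = 227.45 km
Total = 418.24 + 227.45 = 645.69 km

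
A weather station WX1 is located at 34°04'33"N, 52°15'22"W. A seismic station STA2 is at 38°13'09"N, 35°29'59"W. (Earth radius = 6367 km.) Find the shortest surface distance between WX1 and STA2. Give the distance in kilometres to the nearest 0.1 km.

WX1: φ = +34.07583°, λ = -52.25611°
STA2: φ = +38.21917°, λ = -35.49972°
Δφ = 4.1433°,  Δλ = 16.7564°
a = sin²(Δφ/2) + cos φ₁ cos φ₂ sin²(Δλ/2) = 0.015122
c = 2·arcsin(√a) = 0.246571 rad = 14.1275°
d = R·c = 6367 × 0.246571 = 1569.9 km

1569.9 km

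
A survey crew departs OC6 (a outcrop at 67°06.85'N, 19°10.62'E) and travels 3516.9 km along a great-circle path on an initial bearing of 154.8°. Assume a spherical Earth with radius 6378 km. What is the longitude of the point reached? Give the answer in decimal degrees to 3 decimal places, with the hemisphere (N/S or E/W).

35.373°E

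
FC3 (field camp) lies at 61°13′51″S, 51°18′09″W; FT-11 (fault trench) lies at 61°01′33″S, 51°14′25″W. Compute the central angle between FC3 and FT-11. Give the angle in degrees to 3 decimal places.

FC3: φ = -61.23083°, λ = -51.30250°
FT-11: φ = -61.02583°, λ = -51.24028°
Δφ = 0.2050°,  Δλ = 0.0622°
a = sin²(Δφ/2) + cos φ₁ cos φ₂ sin²(Δλ/2) = 0.000003
c = 2·arcsin(√a) = 0.003616 rad = 0.2072°

0.207°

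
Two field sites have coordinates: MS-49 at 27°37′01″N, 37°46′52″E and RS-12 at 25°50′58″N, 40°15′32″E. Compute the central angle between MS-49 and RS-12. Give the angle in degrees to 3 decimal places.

MS-49: φ = +27.61694°, λ = +37.78111°
RS-12: φ = +25.84944°, λ = +40.25889°
Δφ = -1.7675°,  Δλ = 2.4778°
a = sin²(Δφ/2) + cos φ₁ cos φ₂ sin²(Δλ/2) = 0.000611
c = 2·arcsin(√a) = 0.049428 rad = 2.8320°

2.832°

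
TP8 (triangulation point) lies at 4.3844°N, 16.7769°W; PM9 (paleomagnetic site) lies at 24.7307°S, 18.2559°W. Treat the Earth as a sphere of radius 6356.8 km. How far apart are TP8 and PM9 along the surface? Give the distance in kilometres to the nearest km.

3234 km

Δφ = -29.1151°,  Δλ = -1.4790°
a = sin²(Δφ/2) + cos φ₁ cos φ₂ sin²(Δλ/2) = 0.063329
c = 2·arcsin(√a) = 0.508774 rad = 29.1506°
d = R·c = 6356.8 × 0.508774 = 3234.2 km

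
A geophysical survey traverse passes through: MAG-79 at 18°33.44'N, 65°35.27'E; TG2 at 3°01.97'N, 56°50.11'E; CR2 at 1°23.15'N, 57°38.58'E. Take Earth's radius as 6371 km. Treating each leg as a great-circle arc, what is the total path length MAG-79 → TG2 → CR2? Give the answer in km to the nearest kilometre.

2176 km

MAG-79: φ = +18.55733°, λ = +65.58783°
TG2: φ = +3.03283°, λ = +56.83517°
CR2: φ = +1.38583°, λ = +57.64300°
MAG-79→TG2: c = 0.309482 rad, d = 1971.71 km
TG2→CR2: c = 0.032012 rad, d = 203.95 km
Total = 1971.71 + 203.95 = 2175.66 km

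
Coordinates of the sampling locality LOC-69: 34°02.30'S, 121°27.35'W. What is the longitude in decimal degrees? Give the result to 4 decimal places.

121.4558°W

121° + 27.35′/60 = 121 + 0.45583 = 121.4558°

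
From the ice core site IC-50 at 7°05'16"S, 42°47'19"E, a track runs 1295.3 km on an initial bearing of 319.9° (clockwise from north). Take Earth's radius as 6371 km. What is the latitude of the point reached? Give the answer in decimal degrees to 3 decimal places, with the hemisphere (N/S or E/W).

1.858°N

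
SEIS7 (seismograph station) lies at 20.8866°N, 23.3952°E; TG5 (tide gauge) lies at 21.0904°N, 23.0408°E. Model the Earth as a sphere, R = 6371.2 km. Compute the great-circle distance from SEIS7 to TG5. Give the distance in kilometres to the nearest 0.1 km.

43.2 km

Δφ = 0.2038°,  Δλ = -0.3544°
a = sin²(Δφ/2) + cos φ₁ cos φ₂ sin²(Δλ/2) = 0.000012
c = 2·arcsin(√a) = 0.006783 rad = 0.3886°
d = R·c = 6371.2 × 0.006783 = 43.2 km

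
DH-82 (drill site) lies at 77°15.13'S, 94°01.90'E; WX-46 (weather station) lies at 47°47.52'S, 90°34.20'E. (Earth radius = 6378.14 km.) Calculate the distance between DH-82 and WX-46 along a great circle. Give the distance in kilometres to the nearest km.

3283 km

DH-82: φ = -77.25217°, λ = +94.03167°
WX-46: φ = -47.79200°, λ = +90.57000°
Δφ = 29.4602°,  Δλ = -3.4617°
a = sin²(Δφ/2) + cos φ₁ cos φ₂ sin²(Δλ/2) = 0.064786
c = 2·arcsin(√a) = 0.514727 rad = 29.4917°
d = R·c = 6378.14 × 0.514727 = 3283.0 km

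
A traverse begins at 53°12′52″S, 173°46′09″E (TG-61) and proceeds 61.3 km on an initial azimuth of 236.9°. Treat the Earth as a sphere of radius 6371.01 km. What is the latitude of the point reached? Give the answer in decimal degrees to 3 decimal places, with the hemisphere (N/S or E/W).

53.513°S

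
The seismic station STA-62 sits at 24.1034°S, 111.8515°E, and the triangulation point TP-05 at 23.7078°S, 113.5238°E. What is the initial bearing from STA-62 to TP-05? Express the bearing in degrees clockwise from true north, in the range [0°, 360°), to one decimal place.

Δλ = 1.6723°
y = sin Δλ · cos φ₂ = 0.026720
x = cos φ₁ sin φ₂ − sin φ₁ cos φ₂ cos Δλ = 0.006745
θ = atan2(y, x) = 75.8323° → 75.8323° (mod 360°)

75.8°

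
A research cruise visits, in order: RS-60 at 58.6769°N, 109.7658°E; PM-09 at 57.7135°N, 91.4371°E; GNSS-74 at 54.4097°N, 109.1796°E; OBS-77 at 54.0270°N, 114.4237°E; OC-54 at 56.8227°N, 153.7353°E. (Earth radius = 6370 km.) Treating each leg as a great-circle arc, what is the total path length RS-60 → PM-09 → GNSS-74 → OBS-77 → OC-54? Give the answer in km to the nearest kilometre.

5041 km

RS-60→PM-09: c = 0.168895 rad, d = 1075.86 km
PM-09→GNSS-74: c = 0.181624 rad, d = 1156.94 km
GNSS-74→OBS-77: c = 0.053918 rad, d = 343.46 km
OBS-77→OC-54: c = 0.386934 rad, d = 2464.77 km
Total = 1075.86 + 1156.94 + 343.46 + 2464.77 = 5041.03 km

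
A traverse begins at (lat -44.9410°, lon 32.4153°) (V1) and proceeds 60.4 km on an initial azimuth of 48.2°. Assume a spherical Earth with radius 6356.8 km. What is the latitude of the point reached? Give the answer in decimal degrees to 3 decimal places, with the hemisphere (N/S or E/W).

44.577°S

δ = d/R = 60.4/6356.8 = 0.009502 rad
φ₂ = arcsin(sin φ₁ cos δ + cos φ₁ sin δ cos θ)
   = arcsin(-0.70638·0.99995 + 0.70783·0.00950·0.66653) = -44.57671°
λ₂ = λ₁ + atan2(sin θ sin δ cos φ₁, cos δ − sin φ₁ sin φ₂) = 32.98505°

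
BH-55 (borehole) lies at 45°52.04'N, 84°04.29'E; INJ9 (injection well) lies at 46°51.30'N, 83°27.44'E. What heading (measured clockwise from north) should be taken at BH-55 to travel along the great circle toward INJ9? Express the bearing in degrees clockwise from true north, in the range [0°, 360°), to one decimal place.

337.0°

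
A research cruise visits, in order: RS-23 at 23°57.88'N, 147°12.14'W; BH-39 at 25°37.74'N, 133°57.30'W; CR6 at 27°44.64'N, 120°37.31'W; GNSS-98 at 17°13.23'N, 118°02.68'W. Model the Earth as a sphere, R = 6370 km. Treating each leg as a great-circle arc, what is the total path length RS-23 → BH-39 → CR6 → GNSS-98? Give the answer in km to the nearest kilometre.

RS-23: φ = +23.96467°, λ = -147.20233°
BH-39: φ = +25.62900°, λ = -133.95500°
CR6: φ = +27.74400°, λ = -120.62183°
GNSS-98: φ = +17.22050°, λ = -118.04467°
RS-23→BH-39: c = 0.211799 rad, d = 1349.16 km
BH-39→CR6: c = 0.211056 rad, d = 1344.43 km
CR6→GNSS-98: c = 0.188294 rad, d = 1199.43 km
Total = 1349.16 + 1344.43 + 1199.43 = 3893.02 km

3893 km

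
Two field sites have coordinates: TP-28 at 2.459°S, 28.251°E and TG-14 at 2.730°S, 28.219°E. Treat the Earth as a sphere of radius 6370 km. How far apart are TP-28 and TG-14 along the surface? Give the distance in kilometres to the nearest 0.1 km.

30.3 km

Δφ = -0.2710°,  Δλ = -0.0320°
a = sin²(Δφ/2) + cos φ₁ cos φ₂ sin²(Δλ/2) = 0.000006
c = 2·arcsin(√a) = 0.004763 rad = 0.2729°
d = R·c = 6370 × 0.004763 = 30.3 km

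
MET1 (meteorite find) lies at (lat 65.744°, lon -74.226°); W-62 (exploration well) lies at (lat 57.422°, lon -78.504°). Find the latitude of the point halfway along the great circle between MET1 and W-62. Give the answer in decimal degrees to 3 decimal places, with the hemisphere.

61.599°N

Bx = cos φ₂ cos Δλ = 0.536947,  By = cos φ₂ sin Δλ = -0.040166
φₘ = atan2(sin φ₁ + sin φ₂, √((cos φ₁ + Bx)² + By²)) = 61.59941°
λₘ = λ₁ + atan2(By, cos φ₁ + Bx) = -76.65273°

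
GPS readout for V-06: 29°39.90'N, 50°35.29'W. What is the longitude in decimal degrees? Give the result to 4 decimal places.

50.5882°W

50° + 35.29′/60 = 50 + 0.58817 = 50.5882°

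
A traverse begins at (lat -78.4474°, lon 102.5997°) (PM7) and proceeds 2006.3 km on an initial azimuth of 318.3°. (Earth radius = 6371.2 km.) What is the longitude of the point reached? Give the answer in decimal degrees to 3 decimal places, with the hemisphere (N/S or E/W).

76.305°E

δ = d/R = 2006.3/6371.2 = 0.314901 rad
φ₂ = arcsin(sin φ₁ cos δ + cos φ₁ sin δ cos θ)
   = arcsin(-0.97974·0.95083 + 0.20027·0.30972·0.74664) = -62.28259°
λ₂ = λ₁ + atan2(sin θ sin δ cos φ₁, cos δ − sin φ₁ sin φ₂) = 76.30524°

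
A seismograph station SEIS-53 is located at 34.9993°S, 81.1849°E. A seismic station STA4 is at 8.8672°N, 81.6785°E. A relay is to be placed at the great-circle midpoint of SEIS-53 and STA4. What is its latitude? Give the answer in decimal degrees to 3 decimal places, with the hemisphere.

13.066°S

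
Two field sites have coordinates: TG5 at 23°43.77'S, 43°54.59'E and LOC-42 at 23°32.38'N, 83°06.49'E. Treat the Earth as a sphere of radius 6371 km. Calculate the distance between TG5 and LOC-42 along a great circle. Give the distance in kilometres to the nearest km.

TG5: φ = -23.72950°, λ = +43.90983°
LOC-42: φ = +23.53967°, λ = +83.10817°
Δφ = 47.2692°,  Δλ = 39.1983°
a = sin²(Δφ/2) + cos φ₁ cos φ₂ sin²(Δλ/2) = 0.255156
c = 2·arcsin(√a) = 1.059066 rad = 60.6800°
d = R·c = 6371 × 1.059066 = 6747.3 km

6747 km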